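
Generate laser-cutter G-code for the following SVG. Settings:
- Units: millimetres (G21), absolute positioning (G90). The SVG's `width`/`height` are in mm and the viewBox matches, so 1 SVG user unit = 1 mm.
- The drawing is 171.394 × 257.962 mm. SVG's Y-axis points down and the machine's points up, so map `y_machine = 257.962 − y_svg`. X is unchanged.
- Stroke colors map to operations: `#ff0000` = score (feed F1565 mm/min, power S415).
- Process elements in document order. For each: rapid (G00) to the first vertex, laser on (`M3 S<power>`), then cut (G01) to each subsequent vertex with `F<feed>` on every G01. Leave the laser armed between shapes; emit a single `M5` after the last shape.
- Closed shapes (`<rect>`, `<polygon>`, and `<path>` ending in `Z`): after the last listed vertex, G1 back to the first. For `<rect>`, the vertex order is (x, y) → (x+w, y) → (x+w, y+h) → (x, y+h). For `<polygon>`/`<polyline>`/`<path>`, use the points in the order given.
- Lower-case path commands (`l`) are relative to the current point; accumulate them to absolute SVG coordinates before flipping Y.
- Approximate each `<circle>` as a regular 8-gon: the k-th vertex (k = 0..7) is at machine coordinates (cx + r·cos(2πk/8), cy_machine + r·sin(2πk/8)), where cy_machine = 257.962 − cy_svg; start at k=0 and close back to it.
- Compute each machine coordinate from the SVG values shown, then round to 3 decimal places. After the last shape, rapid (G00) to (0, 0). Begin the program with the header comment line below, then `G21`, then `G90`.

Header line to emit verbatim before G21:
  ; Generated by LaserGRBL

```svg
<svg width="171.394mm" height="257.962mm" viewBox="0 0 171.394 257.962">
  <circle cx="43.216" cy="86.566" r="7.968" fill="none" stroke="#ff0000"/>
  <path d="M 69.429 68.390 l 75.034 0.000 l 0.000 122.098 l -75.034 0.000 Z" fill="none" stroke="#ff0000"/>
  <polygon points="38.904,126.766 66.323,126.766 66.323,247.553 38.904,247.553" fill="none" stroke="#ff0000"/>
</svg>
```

Since the viewBox matches the mm dimensions, user units are millimetres directly. The only transform is the Y-flip y_m = 257.962 − y_svg.

Shape 1 is a circle drawn with `<circle>`. Its stroke #ff0000 means score at S415, F1565. After flipping Y the toolpath is (51.184,171.396) → (48.850,177.030) → (43.216,179.364) → (37.582,177.030) → (35.248,171.396) → (37.582,165.762) → (43.216,163.428) → (48.850,165.762) → (51.184,171.396), returning to the start.

Shape 2 is a rectangle drawn with `<path>`. Its stroke #ff0000 means score at S415, F1565. After flipping Y the toolpath is (69.429,189.572) → (144.463,189.572) → (144.463,67.474) → (69.429,67.474) → (69.429,189.572), returning to the start.

Shape 3 is a rectangle drawn with `<polygon>`. Its stroke #ff0000 means score at S415, F1565. After flipping Y the toolpath is (38.904,131.196) → (66.323,131.196) → (66.323,10.409) → (38.904,10.409) → (38.904,131.196), returning to the start.

; Generated by LaserGRBL
G21
G90
G00 X51.184 Y171.396
M3 S415
G01 X48.850 Y177.030 F1565
G01 X43.216 Y179.364 F1565
G01 X37.582 Y177.030 F1565
G01 X35.248 Y171.396 F1565
G01 X37.582 Y165.762 F1565
G01 X43.216 Y163.428 F1565
G01 X48.850 Y165.762 F1565
G01 X51.184 Y171.396 F1565
G00 X69.429 Y189.572
M3 S415
G01 X144.463 Y189.572 F1565
G01 X144.463 Y67.474 F1565
G01 X69.429 Y67.474 F1565
G01 X69.429 Y189.572 F1565
G00 X38.904 Y131.196
M3 S415
G01 X66.323 Y131.196 F1565
G01 X66.323 Y10.409 F1565
G01 X38.904 Y10.409 F1565
G01 X38.904 Y131.196 F1565
M5
G00 X0.000 Y0.000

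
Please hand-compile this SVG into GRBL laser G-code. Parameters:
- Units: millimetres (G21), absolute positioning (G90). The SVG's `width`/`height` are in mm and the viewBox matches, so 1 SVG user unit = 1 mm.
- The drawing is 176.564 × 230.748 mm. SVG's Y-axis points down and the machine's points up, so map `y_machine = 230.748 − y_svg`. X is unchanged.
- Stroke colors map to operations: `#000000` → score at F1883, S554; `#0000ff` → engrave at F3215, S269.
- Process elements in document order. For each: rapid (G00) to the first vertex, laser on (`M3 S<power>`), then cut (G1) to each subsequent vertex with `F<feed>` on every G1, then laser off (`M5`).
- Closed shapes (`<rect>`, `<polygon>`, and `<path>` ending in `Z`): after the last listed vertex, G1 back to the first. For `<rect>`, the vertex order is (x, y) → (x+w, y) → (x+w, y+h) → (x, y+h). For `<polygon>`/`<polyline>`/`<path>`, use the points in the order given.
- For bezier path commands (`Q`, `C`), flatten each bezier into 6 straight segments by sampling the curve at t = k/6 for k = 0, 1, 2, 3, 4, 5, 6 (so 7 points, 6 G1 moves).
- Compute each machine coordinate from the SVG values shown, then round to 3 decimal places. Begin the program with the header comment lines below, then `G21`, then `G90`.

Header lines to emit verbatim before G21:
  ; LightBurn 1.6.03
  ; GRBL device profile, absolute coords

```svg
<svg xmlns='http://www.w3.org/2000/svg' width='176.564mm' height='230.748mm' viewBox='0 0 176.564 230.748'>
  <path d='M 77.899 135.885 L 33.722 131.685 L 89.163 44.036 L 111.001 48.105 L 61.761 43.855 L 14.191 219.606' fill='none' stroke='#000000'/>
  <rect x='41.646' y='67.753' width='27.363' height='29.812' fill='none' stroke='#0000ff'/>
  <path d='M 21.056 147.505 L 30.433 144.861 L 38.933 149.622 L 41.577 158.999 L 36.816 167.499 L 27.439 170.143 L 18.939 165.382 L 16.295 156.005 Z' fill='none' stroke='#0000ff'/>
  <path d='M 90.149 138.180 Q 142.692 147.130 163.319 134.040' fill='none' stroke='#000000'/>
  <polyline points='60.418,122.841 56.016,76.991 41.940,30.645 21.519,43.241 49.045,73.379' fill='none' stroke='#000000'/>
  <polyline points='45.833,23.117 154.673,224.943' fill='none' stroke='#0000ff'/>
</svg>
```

; LightBurn 1.6.03
; GRBL device profile, absolute coords
G21
G90
G00 X77.899 Y94.863
M3 S554
G1 X33.722 Y99.063 F1883
G1 X89.163 Y186.712 F1883
G1 X111.001 Y182.643 F1883
G1 X61.761 Y186.893 F1883
G1 X14.191 Y11.142 F1883
M5
G00 X41.646 Y162.995
M3 S269
G1 X69.009 Y162.995 F3215
G1 X69.009 Y133.183 F3215
G1 X41.646 Y133.183 F3215
G1 X41.646 Y162.995 F3215
M5
G00 X21.056 Y83.243
M3 S269
G1 X30.433 Y85.887 F3215
G1 X38.933 Y81.126 F3215
G1 X41.577 Y71.749 F3215
G1 X36.816 Y63.249 F3215
G1 X27.439 Y60.605 F3215
G1 X18.939 Y65.366 F3215
G1 X16.295 Y74.743 F3215
G1 X21.056 Y83.243 F3215
M5
G00 X90.149 Y92.568
M3 S554
G1 X106.777 Y90.197 F1883
G1 X121.631 Y89.050 F1883
G1 X134.713 Y89.128 F1883
G1 X146.021 Y90.430 F1883
G1 X155.557 Y92.957 F1883
G1 X163.319 Y96.708 F1883
M5
G00 X60.418 Y107.907
M3 S554
G1 X56.016 Y153.757 F1883
G1 X41.940 Y200.103 F1883
G1 X21.519 Y187.507 F1883
G1 X49.045 Y157.369 F1883
M5
G00 X45.833 Y207.631
M3 S269
G1 X154.673 Y5.805 F3215
M5

Since the viewBox matches the mm dimensions, user units are millimetres directly. The only transform is the Y-flip y_m = 230.748 − y_svg.

Shape 1 is a open polyline drawn with `<path>`. Its stroke #000000 means score at S554, F1883. After flipping Y the toolpath is (77.899,94.863) → (33.722,99.063) → (89.163,186.712) → (111.001,182.643) → (61.761,186.893) → (14.191,11.142).

Shape 2 is a rectangle drawn with `<rect>`. Its stroke #0000ff means engrave at S269, F3215. After flipping Y the toolpath is (41.646,162.995) → (69.009,162.995) → (69.009,133.183) → (41.646,133.183) → (41.646,162.995), returning to the start.

Shape 3 is a regular polygon drawn with `<path>`. Its stroke #0000ff means engrave at S269, F3215. After flipping Y the toolpath is (21.056,83.243) → (30.433,85.887) → (38.933,81.126) → (41.577,71.749) → (36.816,63.249) → (27.439,60.605) → (18.939,65.366) → (16.295,74.743) → (21.056,83.243), returning to the start.

Shape 4 is a quadratic bezier drawn with `<path>`. Its stroke #000000 means score at S554, F1883. After flipping Y the toolpath is (90.149,92.568) → (106.777,90.197) → (121.631,89.050) → (134.713,89.128) → (146.021,90.430) → (155.557,92.957) → (163.319,96.708).

Shape 5 is a open polyline drawn with `<polyline>`. Its stroke #000000 means score at S554, F1883. After flipping Y the toolpath is (60.418,107.907) → (56.016,153.757) → (41.940,200.103) → (21.519,187.507) → (49.045,157.369).

Shape 6 is a line segment drawn with `<polyline>`. Its stroke #0000ff means engrave at S269, F3215. After flipping Y the toolpath is (45.833,207.631) → (154.673,5.805).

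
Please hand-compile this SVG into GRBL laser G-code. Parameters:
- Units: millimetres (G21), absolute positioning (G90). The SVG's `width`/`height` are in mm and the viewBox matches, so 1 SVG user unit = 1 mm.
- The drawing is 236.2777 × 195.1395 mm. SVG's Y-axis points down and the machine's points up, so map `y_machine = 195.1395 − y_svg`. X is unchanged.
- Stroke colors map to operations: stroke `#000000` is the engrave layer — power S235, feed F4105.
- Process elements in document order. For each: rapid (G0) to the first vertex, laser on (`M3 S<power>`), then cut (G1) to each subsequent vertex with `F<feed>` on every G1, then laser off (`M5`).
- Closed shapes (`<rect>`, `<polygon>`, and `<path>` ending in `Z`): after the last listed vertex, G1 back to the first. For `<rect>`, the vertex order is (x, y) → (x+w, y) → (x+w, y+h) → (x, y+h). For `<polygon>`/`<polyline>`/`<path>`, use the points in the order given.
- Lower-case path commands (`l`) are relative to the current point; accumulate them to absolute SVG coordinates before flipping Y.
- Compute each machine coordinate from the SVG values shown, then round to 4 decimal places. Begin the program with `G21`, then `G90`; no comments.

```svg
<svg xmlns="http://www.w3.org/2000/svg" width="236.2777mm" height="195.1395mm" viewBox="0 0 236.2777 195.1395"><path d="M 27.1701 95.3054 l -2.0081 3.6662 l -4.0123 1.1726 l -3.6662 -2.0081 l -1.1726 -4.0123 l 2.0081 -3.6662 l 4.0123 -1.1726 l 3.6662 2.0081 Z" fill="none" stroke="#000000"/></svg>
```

G21
G90
G0 X27.1701 Y99.8341
M3 S235
G1 X25.1620 Y96.1679 F4105
G1 X21.1497 Y94.9953 F4105
G1 X17.4835 Y97.0034 F4105
G1 X16.3109 Y101.0157 F4105
G1 X18.3190 Y104.6819 F4105
G1 X22.3313 Y105.8545 F4105
G1 X25.9975 Y103.8464 F4105
G1 X27.1701 Y99.8341 F4105
M5

1 u = 1 mm; y_m = 195.1395 − y.

[1] `<path>` regular polygon, #000000→engrave S235 F4105: (27.1701,99.8341) → (25.1620,96.1679) → (21.1497,94.9953) → (17.4835,97.0034) → (16.3109,101.0157) → (18.3190,104.6819) → (22.3313,105.8545) → (25.9975,103.8464) → (27.1701,99.8341) (closed)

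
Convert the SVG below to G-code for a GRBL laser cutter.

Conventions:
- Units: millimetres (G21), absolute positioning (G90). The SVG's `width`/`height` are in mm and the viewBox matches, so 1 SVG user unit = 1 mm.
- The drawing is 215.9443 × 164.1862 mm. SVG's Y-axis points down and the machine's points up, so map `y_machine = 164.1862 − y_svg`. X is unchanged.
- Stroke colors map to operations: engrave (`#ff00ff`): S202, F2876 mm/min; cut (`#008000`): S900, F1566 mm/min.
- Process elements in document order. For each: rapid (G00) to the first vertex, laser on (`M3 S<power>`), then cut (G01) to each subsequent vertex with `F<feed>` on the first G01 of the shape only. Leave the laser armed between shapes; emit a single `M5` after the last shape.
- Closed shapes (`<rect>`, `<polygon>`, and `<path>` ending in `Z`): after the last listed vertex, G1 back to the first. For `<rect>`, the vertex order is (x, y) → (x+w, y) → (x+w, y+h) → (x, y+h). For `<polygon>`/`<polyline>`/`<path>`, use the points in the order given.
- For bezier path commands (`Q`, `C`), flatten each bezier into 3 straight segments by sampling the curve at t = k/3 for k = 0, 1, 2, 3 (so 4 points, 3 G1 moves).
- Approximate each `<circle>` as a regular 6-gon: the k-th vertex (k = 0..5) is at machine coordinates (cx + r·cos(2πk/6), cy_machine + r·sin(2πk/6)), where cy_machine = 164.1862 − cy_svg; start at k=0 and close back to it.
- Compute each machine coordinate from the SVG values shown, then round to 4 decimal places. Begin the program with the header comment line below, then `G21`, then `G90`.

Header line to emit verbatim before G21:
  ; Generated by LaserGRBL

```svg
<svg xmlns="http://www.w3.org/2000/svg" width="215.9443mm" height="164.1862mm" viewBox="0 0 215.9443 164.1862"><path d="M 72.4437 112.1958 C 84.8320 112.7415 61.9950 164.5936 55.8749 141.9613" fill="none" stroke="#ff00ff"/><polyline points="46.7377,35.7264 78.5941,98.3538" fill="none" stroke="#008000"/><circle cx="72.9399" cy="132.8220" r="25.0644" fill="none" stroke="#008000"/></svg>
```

; Generated by LaserGRBL
G21
G90
G00 X72.4437 Y51.9904
M3 S202
G01 X75.0140 Y39.0015 F2876
G01 X65.6435 Y19.7618
G01 X55.8749 Y22.2249
G00 X46.7377 Y128.4598
M3 S900
G01 X78.5941 Y65.8324 F1566
G00 X98.0043 Y31.3642
M3 S900
G01 X85.4721 Y53.0706 F1566
G01 X60.4077 Y53.0706
G01 X47.8755 Y31.3642
G01 X60.4077 Y9.6578
G01 X85.4721 Y9.6578
G01 X98.0043 Y31.3642
M5

Since the viewBox matches the mm dimensions, user units are millimetres directly. The only transform is the Y-flip y_m = 164.1862 − y_svg.

Shape 1 is a cubic bezier drawn with `<path>`. Its stroke #ff00ff means engrave at S202, F2876. After flipping Y the toolpath is (72.4437,51.9904) → (75.0140,39.0015) → (65.6435,19.7618) → (55.8749,22.2249).

Shape 2 is a line segment drawn with `<polyline>`. Its stroke #008000 means cut at S900, F1566. After flipping Y the toolpath is (46.7377,128.4598) → (78.5941,65.8324).

Shape 3 is a circle drawn with `<circle>`. Its stroke #008000 means cut at S900, F1566. After flipping Y the toolpath is (98.0043,31.3642) → (85.4721,53.0706) → (60.4077,53.0706) → (47.8755,31.3642) → (60.4077,9.6578) → (85.4721,9.6578) → (98.0043,31.3642), returning to the start.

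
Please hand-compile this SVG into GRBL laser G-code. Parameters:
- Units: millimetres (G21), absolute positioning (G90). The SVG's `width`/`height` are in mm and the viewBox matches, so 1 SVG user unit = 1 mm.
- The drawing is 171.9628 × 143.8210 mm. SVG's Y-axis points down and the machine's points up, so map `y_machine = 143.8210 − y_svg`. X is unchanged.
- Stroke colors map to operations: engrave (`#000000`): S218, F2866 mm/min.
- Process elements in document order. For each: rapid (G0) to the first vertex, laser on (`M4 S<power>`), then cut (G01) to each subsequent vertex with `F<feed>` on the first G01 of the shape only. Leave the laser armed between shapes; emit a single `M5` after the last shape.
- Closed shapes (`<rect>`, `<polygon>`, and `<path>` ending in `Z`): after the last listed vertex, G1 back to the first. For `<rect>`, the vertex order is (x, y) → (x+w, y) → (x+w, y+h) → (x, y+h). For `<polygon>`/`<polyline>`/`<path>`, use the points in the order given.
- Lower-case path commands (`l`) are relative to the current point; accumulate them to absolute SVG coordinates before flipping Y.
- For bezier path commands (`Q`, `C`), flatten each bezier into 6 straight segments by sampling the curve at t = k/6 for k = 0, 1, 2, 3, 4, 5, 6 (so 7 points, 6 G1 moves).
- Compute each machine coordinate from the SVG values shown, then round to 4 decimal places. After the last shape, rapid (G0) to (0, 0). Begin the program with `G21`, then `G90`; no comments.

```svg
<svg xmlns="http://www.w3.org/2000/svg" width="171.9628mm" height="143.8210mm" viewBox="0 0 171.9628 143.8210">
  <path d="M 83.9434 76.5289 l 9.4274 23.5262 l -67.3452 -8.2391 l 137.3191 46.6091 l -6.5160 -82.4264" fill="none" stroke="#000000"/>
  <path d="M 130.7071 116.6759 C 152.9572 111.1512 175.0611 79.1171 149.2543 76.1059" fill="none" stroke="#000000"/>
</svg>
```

Since the viewBox matches the mm dimensions, user units are millimetres directly. The only transform is the Y-flip y_m = 143.8210 − y_svg.

Shape 1 is a open polyline drawn with `<path>`. Its stroke #000000 means engrave at S218, F2866. After flipping Y the toolpath is (83.9434,67.2921) → (93.3708,43.7659) → (26.0256,52.0050) → (163.3447,5.3959) → (156.8287,87.8223).

Shape 2 is a cubic bezier drawn with `<path>`. Its stroke #000000 means engrave at S218, F2866. After flipping Y the toolpath is (130.7071,27.1451) → (141.5988,31.8595) → (151.1394,39.4495) → (158.0020,48.3727) → (160.8599,57.0864) → (158.3863,64.0480) → (149.2543,67.7151).

G21
G90
G0 X83.9434 Y67.2921
M4 S218
G01 X93.3708 Y43.7659 F2866
G01 X26.0256 Y52.0050
G01 X163.3447 Y5.3959
G01 X156.8287 Y87.8223
G0 X130.7071 Y27.1451
M4 S218
G01 X141.5988 Y31.8595 F2866
G01 X151.1394 Y39.4495
G01 X158.0020 Y48.3727
G01 X160.8599 Y57.0864
G01 X158.3863 Y64.0480
G01 X149.2543 Y67.7151
M5
G0 X0.0000 Y0.0000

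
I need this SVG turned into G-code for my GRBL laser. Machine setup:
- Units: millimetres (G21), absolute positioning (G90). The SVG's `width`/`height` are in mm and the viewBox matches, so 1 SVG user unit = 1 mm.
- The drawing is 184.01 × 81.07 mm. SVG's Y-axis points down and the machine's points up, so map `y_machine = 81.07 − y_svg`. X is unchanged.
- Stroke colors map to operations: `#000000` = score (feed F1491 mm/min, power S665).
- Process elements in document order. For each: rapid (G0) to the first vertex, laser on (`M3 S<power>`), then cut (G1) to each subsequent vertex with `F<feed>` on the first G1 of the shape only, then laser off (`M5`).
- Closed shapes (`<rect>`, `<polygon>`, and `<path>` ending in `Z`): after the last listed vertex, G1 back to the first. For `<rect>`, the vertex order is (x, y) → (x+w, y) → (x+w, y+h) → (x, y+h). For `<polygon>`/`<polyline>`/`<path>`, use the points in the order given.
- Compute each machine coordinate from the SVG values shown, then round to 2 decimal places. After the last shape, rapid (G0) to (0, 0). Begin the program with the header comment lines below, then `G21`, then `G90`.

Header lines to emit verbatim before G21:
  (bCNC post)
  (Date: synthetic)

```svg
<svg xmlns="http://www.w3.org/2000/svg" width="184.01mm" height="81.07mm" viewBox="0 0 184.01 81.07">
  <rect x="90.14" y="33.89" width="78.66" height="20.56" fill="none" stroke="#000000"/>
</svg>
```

1 u = 1 mm; y_m = 81.07 − y.

[1] `<rect>` rectangle, #000000→score S665 F1491: (90.14,47.18) → (168.80,47.18) → (168.80,26.62) → (90.14,26.62) → (90.14,47.18) (closed)

(bCNC post)
(Date: synthetic)
G21
G90
G0 X90.14 Y47.18
M3 S665
G1 X168.80 Y47.18 F1491
G1 X168.80 Y26.62
G1 X90.14 Y26.62
G1 X90.14 Y47.18
M5
G0 X0.00 Y0.00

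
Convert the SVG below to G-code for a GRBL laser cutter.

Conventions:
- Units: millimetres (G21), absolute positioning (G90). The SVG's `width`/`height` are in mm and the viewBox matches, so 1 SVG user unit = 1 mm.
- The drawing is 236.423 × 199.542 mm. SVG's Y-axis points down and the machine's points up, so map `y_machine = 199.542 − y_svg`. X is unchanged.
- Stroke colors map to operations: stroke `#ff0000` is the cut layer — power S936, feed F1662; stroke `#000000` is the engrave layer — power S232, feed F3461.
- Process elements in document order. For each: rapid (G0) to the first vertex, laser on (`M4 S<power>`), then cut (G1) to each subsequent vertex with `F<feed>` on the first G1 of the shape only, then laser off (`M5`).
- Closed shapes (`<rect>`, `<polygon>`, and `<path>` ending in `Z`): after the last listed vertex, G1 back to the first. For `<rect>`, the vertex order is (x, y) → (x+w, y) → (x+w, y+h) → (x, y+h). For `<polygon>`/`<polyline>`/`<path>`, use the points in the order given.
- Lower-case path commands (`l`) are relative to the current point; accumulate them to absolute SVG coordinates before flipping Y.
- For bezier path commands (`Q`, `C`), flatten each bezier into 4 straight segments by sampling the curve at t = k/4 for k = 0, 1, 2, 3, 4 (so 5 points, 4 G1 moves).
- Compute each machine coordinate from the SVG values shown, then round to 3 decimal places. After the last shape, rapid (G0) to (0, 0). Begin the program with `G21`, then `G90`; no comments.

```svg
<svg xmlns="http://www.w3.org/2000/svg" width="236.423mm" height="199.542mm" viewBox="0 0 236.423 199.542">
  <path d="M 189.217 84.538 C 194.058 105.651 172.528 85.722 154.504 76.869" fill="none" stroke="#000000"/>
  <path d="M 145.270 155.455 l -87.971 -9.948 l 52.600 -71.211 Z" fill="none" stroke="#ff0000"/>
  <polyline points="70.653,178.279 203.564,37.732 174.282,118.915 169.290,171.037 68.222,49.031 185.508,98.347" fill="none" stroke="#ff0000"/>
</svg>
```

G21
G90
G0 X189.217 Y115.004
M4 S232
G1 X188.370 Y106.050 F3461
G1 X180.435 Y107.601
G1 X168.213 Y114.771
G1 X154.504 Y122.673
M5
G0 X145.270 Y44.087
M4 S936
G1 X57.299 Y54.035 F1662
G1 X109.899 Y125.246
G1 X145.270 Y44.087
M5
G0 X70.653 Y21.263
M4 S936
G1 X203.564 Y161.810 F1662
G1 X174.282 Y80.627
G1 X169.290 Y28.505
G1 X68.222 Y150.511
G1 X185.508 Y101.195
M5
G0 X0.000 Y0.000

1 u = 1 mm; y_m = 199.542 − y.

[1] `<path>` cubic bezier, #000000→engrave S232 F3461: (189.217,115.004) → (188.370,106.050) → (180.435,107.601) → (168.213,114.771) → (154.504,122.673)

[2] `<path>` regular polygon, #ff0000→cut S936 F1662: (145.270,44.087) → (57.299,54.035) → (109.899,125.246) → (145.270,44.087) (closed)

[3] `<polyline>` open polyline, #ff0000→cut S936 F1662: (70.653,21.263) → (203.564,161.810) → (174.282,80.627) → (169.290,28.505) → (68.222,150.511) → (185.508,101.195)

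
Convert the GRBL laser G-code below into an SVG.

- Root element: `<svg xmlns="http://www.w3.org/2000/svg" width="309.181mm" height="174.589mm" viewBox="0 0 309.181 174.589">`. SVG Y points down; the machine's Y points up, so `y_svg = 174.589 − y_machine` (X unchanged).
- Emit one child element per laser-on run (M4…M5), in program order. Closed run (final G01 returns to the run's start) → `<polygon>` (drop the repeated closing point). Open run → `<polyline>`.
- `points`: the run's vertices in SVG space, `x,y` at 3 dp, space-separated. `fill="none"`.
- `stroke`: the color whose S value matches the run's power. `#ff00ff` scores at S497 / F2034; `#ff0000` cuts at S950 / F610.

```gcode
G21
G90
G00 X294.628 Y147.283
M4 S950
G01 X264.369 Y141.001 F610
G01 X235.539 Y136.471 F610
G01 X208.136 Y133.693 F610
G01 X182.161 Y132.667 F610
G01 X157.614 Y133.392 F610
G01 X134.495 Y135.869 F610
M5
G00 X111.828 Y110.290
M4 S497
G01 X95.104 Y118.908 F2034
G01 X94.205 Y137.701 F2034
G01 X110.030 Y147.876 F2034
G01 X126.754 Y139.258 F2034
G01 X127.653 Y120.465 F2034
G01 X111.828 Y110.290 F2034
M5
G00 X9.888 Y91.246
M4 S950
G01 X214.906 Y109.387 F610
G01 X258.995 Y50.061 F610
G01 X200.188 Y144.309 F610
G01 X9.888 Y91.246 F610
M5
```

Each laser-on run becomes one SVG element. Flip Y back into SVG space with y_svg = 174.589 − y_machine.

Run 1: the run's S950 means `#ff0000` (cut). The run is open, so emit a `<polyline>` with points (Y-flipped): 294.628,27.306 264.369,33.588 235.539,38.118 208.136,40.896 182.161,41.922 157.614,41.197 134.495,38.720.

Run 2: S497 ⇒ score layer `#ff00ff`. The run returns to its start, so emit a `<polygon>` with points (Y-flipped): 111.828,64.299 95.104,55.681 94.205,36.888 110.030,26.713 126.754,35.331 127.653,54.124.

Run 3: S950 ⇒ cut layer `#ff0000`. The run returns to its start, so emit a `<polygon>` with points (Y-flipped): 9.888,83.343 214.906,65.202 258.995,124.528 200.188,30.280.

<svg xmlns="http://www.w3.org/2000/svg" width="309.181mm" height="174.589mm" viewBox="0 0 309.181 174.589">
  <polyline points="294.628,27.306 264.369,33.588 235.539,38.118 208.136,40.896 182.161,41.922 157.614,41.197 134.495,38.720" fill="none" stroke="#ff0000"/>
  <polygon points="111.828,64.299 95.104,55.681 94.205,36.888 110.030,26.713 126.754,35.331 127.653,54.124" fill="none" stroke="#ff00ff"/>
  <polygon points="9.888,83.343 214.906,65.202 258.995,124.528 200.188,30.280" fill="none" stroke="#ff0000"/>
</svg>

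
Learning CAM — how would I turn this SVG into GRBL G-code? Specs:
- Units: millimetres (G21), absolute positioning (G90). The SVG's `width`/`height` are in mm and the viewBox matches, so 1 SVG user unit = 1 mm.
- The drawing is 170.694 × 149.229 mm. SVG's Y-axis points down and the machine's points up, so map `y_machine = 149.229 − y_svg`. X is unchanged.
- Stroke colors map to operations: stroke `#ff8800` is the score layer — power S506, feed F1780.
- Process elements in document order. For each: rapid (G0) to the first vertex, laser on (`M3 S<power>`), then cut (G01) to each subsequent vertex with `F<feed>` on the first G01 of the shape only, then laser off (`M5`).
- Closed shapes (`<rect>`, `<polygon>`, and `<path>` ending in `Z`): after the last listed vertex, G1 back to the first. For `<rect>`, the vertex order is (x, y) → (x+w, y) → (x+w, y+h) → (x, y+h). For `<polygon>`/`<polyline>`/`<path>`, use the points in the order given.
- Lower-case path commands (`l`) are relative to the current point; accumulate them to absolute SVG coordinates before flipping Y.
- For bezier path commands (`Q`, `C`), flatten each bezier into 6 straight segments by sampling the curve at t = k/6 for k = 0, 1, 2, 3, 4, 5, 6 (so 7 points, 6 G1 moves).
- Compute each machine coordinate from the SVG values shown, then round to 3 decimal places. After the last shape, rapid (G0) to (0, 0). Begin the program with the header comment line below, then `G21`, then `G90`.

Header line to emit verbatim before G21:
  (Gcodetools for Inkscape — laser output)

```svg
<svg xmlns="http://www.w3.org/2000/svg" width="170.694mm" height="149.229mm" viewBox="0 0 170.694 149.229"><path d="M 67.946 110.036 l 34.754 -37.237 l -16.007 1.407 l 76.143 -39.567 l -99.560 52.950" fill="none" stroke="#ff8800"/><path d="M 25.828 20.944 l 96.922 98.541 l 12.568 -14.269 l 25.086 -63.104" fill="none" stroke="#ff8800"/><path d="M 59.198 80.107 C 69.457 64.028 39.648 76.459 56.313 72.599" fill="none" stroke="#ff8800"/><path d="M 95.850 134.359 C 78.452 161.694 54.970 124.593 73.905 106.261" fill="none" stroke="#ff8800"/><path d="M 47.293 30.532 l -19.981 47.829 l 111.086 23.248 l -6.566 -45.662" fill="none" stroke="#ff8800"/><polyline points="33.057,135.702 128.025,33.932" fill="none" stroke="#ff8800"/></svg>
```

1 u = 1 mm; y_m = 149.229 − y.

[1] `<path>` open polyline, #ff8800→score S506 F1780: (67.946,39.193) → (102.700,76.430) → (86.693,75.023) → (162.836,114.590) → (63.276,61.640)

[2] `<path>` open polyline, #ff8800→score S506 F1780: (25.828,128.285) → (122.750,29.744) → (135.318,44.013) → (160.404,107.117)

[3] `<path>` cubic bezier, #ff8800→score S506 F1780: (59.198,69.122) → (61.389,74.993) → (59.306,77.357) → (55.353,77.458) → (51.934,76.541) → (51.453,75.850) → (56.313,76.630)

[4] `<path>` cubic bezier, #ff8800→score S506 F1780: (95.850,14.870) → (86.869,6.187) → (78.220,5.932) → (71.253,11.794) → (67.313,21.461) → (67.748,32.623) → (73.905,42.968)

[5] `<path>` open polyline, #ff8800→score S506 F1780: (47.293,118.697) → (27.312,70.868) → (138.398,47.620) → (131.832,93.282)

[6] `<polyline>` line segment, #ff8800→score S506 F1780: (33.057,13.527) → (128.025,115.297)

(Gcodetools for Inkscape — laser output)
G21
G90
G0 X67.946 Y39.193
M3 S506
G01 X102.700 Y76.430 F1780
G01 X86.693 Y75.023
G01 X162.836 Y114.590
G01 X63.276 Y61.640
M5
G0 X25.828 Y128.285
M3 S506
G01 X122.750 Y29.744 F1780
G01 X135.318 Y44.013
G01 X160.404 Y107.117
M5
G0 X59.198 Y69.122
M3 S506
G01 X61.389 Y74.993 F1780
G01 X59.306 Y77.357
G01 X55.353 Y77.458
G01 X51.934 Y76.541
G01 X51.453 Y75.850
G01 X56.313 Y76.630
M5
G0 X95.850 Y14.870
M3 S506
G01 X86.869 Y6.187 F1780
G01 X78.220 Y5.932
G01 X71.253 Y11.794
G01 X67.313 Y21.461
G01 X67.748 Y32.623
G01 X73.905 Y42.968
M5
G0 X47.293 Y118.697
M3 S506
G01 X27.312 Y70.868 F1780
G01 X138.398 Y47.620
G01 X131.832 Y93.282
M5
G0 X33.057 Y13.527
M3 S506
G01 X128.025 Y115.297 F1780
M5
G0 X0.000 Y0.000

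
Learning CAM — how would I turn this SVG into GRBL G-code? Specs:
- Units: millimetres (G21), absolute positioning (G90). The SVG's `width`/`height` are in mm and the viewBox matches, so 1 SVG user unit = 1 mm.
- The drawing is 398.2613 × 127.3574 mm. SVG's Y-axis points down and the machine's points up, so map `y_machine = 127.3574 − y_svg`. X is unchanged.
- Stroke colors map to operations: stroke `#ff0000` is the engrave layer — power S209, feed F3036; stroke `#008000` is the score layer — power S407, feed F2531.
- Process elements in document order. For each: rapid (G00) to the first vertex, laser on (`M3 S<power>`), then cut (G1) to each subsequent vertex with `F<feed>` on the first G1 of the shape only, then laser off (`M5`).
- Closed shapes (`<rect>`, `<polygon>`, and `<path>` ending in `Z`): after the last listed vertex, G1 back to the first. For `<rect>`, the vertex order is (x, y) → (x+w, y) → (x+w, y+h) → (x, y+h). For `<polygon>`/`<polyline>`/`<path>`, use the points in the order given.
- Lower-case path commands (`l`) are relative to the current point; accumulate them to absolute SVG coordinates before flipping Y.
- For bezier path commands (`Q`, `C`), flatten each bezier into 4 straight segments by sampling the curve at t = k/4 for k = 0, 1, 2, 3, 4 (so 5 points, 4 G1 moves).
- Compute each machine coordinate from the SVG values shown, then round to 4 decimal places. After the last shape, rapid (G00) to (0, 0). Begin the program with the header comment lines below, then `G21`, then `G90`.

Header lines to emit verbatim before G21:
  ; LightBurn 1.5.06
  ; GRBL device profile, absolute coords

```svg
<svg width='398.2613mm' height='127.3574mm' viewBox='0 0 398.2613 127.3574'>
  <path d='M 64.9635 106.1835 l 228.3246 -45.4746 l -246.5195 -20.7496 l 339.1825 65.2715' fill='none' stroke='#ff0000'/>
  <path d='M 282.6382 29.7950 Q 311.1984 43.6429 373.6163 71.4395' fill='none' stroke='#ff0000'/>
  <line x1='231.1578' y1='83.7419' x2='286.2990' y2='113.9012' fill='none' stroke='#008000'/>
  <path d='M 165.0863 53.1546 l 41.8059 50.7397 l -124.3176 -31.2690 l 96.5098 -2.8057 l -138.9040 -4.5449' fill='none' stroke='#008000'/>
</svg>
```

; LightBurn 1.5.06
; GRBL device profile, absolute coords
G21
G90
G00 X64.9635 Y21.1739
M3 S209
G1 X293.2881 Y66.6485 F3036
G1 X46.7686 Y87.3981
G1 X385.9511 Y22.1266
M5
G00 X282.6382 Y97.5624
M3 S209
G1 X299.0344 Y89.7667 F3036
G1 X319.6628 Y80.2273
G1 X344.5235 Y68.9444
G1 X373.6163 Y55.9179
M5
G00 X231.1578 Y43.6155
M3 S407
G1 X286.2990 Y13.4562 F2531
M5
G00 X165.0863 Y74.2028
M3 S407
G1 X206.8922 Y23.4631 F2531
G1 X82.5746 Y54.7321
G1 X179.0844 Y57.5378
G1 X40.1804 Y62.0827
M5
G00 X0.0000 Y0.0000

Since the viewBox matches the mm dimensions, user units are millimetres directly. The only transform is the Y-flip y_m = 127.3574 − y_svg.

Shape 1 is a open polyline drawn with `<path>`. Its stroke #ff0000 means engrave at S209, F3036. After flipping Y the toolpath is (64.9635,21.1739) → (293.2881,66.6485) → (46.7686,87.3981) → (385.9511,22.1266).

Shape 2 is a quadratic bezier drawn with `<path>`. Its stroke #ff0000 means engrave at S209, F3036. After flipping Y the toolpath is (282.6382,97.5624) → (299.0344,89.7667) → (319.6628,80.2273) → (344.5235,68.9444) → (373.6163,55.9179).

Shape 3 is a line segment drawn with `<line>`. Its stroke #008000 means score at S407, F2531. After flipping Y the toolpath is (231.1578,43.6155) → (286.2990,13.4562).

Shape 4 is a open polyline drawn with `<path>`. Its stroke #008000 means score at S407, F2531. After flipping Y the toolpath is (165.0863,74.2028) → (206.8922,23.4631) → (82.5746,54.7321) → (179.0844,57.5378) → (40.1804,62.0827).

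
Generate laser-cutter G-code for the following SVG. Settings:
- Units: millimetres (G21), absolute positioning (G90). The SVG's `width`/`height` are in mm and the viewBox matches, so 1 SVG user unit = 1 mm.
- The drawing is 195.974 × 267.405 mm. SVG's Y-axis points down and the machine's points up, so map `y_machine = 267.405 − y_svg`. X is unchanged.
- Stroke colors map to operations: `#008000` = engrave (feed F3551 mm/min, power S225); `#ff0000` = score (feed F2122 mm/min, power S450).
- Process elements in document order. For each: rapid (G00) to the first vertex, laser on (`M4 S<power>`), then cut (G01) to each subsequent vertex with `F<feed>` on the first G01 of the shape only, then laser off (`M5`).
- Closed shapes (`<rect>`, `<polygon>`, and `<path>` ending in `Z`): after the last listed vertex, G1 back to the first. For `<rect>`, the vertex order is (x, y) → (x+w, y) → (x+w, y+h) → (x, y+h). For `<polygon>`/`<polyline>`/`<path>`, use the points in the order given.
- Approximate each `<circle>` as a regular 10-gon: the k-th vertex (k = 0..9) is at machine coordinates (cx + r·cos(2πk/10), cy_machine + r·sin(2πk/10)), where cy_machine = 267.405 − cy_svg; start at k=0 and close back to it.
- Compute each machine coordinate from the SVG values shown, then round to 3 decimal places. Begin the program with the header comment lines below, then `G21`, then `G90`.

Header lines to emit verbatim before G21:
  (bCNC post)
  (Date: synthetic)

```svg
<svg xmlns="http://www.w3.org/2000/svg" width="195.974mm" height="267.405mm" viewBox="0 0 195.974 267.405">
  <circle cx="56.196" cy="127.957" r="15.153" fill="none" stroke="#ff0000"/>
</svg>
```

(bCNC post)
(Date: synthetic)
G21
G90
G00 X71.349 Y139.448
M4 S450
G01 X68.455 Y148.355 F2122
G01 X60.879 Y153.859
G01 X51.513 Y153.859
G01 X43.937 Y148.355
G01 X41.043 Y139.448
G01 X43.937 Y130.541
G01 X51.513 Y125.037
G01 X60.879 Y125.037
G01 X68.455 Y130.541
G01 X71.349 Y139.448
M5

viewBox `0 0 195.974 267.405` with mm width/height → 1 unit = 1 mm. Flip: y_m = 267.405 − y_svg.

**Shape 1** — `<circle>` circle, stroke `#ff0000` → score (S450, F2122). Machine vertices: (71.349,139.448) → (68.455,148.355) → (60.879,153.859) → (51.513,153.859) → (43.937,148.355) → (41.043,139.448) → (43.937,130.541) → (51.513,125.037) → (60.879,125.037) → (68.455,130.541) → (71.349,139.448). Closed: final G1 returns to the first vertex.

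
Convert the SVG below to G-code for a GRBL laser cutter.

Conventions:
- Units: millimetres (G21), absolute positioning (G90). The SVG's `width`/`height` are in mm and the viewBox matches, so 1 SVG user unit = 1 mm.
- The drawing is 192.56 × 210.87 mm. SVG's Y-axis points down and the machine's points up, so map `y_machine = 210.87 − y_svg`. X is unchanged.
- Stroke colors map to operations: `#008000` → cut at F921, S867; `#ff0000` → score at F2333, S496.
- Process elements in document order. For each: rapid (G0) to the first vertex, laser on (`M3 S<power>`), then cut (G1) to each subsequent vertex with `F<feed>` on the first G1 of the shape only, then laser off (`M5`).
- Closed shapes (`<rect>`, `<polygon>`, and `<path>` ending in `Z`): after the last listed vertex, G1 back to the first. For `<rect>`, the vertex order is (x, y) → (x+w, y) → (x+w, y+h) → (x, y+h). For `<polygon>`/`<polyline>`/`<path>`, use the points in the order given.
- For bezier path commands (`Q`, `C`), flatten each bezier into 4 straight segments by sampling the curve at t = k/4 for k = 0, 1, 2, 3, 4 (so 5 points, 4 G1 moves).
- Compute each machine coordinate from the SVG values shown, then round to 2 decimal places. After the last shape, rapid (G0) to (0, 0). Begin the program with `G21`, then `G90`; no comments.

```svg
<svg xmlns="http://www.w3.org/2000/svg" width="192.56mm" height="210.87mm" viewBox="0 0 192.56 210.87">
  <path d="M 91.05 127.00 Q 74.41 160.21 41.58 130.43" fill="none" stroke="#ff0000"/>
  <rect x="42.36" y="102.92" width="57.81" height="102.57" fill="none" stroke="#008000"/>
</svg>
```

G21
G90
G0 X91.05 Y83.87
M3 S496
G1 X81.72 Y71.20 F2333
G1 X70.36 Y66.41
G1 X56.98 Y69.49
G1 X41.58 Y80.44
M5
G0 X42.36 Y107.95
M3 S867
G1 X100.17 Y107.95 F921
G1 X100.17 Y5.38
G1 X42.36 Y5.38
G1 X42.36 Y107.95
M5
G0 X0.00 Y0.00

1 u = 1 mm; y_m = 210.87 − y.

[1] `<path>` quadratic bezier, #ff0000→score S496 F2333: (91.05,83.87) → (81.72,71.20) → (70.36,66.41) → (56.98,69.49) → (41.58,80.44)

[2] `<rect>` rectangle, #008000→cut S867 F921: (42.36,107.95) → (100.17,107.95) → (100.17,5.38) → (42.36,5.38) → (42.36,107.95) (closed)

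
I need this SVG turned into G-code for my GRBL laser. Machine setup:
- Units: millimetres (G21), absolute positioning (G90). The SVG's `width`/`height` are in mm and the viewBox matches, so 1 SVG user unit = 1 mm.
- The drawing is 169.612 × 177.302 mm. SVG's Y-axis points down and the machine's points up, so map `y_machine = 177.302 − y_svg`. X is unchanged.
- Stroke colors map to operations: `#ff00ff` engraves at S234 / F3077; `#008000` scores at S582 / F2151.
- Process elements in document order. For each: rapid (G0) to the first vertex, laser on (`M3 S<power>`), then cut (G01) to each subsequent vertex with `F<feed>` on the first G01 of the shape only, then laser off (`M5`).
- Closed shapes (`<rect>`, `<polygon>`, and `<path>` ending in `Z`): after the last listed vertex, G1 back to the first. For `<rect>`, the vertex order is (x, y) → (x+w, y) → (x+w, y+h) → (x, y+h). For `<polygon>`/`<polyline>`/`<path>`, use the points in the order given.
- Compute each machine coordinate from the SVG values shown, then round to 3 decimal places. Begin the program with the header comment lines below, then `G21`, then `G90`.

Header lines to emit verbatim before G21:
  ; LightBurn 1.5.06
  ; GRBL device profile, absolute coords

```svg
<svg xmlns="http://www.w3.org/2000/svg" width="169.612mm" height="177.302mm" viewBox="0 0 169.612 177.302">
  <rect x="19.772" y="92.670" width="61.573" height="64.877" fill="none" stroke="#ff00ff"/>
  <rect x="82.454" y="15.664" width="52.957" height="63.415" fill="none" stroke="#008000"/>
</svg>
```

; LightBurn 1.5.06
; GRBL device profile, absolute coords
G21
G90
G0 X19.772 Y84.632
M3 S234
G01 X81.345 Y84.632 F3077
G01 X81.345 Y19.755
G01 X19.772 Y19.755
G01 X19.772 Y84.632
M5
G0 X82.454 Y161.638
M3 S582
G01 X135.411 Y161.638 F2151
G01 X135.411 Y98.223
G01 X82.454 Y98.223
G01 X82.454 Y161.638
M5

1 u = 1 mm; y_m = 177.302 − y.

[1] `<rect>` rectangle, #ff00ff→engrave S234 F3077: (19.772,84.632) → (81.345,84.632) → (81.345,19.755) → (19.772,19.755) → (19.772,84.632) (closed)

[2] `<rect>` rectangle, #008000→score S582 F2151: (82.454,161.638) → (135.411,161.638) → (135.411,98.223) → (82.454,98.223) → (82.454,161.638) (closed)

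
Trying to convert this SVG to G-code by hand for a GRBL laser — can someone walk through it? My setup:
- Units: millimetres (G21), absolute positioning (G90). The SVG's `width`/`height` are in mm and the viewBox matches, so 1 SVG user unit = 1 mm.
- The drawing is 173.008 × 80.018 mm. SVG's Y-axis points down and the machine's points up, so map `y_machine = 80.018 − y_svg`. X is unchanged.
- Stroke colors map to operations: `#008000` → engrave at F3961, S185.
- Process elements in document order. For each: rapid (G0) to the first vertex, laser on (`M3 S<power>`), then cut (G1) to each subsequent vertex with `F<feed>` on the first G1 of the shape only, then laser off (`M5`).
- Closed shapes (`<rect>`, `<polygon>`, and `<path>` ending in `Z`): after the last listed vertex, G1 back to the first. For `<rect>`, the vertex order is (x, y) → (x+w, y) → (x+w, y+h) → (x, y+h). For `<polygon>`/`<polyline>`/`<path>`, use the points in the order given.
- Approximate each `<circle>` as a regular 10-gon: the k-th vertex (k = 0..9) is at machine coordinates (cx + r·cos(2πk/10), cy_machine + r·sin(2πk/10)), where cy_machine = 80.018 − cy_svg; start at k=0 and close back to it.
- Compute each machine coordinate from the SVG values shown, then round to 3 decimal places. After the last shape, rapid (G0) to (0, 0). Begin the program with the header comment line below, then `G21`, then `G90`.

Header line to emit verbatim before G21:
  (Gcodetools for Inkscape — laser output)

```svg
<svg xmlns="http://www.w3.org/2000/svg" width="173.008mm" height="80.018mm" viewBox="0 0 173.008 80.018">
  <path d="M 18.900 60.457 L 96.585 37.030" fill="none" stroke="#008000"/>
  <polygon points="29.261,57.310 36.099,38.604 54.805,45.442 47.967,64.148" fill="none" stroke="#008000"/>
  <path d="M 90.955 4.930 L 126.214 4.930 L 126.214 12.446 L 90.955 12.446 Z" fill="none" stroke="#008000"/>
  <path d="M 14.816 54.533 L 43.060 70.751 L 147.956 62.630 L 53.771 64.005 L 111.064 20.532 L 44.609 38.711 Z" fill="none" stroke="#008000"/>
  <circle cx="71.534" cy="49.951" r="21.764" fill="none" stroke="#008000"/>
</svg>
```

(Gcodetools for Inkscape — laser output)
G21
G90
G0 X18.900 Y19.561
M3 S185
G1 X96.585 Y42.988 F3961
M5
G0 X29.261 Y22.708
M3 S185
G1 X36.099 Y41.414 F3961
G1 X54.805 Y34.576
G1 X47.967 Y15.870
G1 X29.261 Y22.708
M5
G0 X90.955 Y75.088
M3 S185
G1 X126.214 Y75.088 F3961
G1 X126.214 Y67.572
G1 X90.955 Y67.572
G1 X90.955 Y75.088
M5
G0 X14.816 Y25.485
M3 S185
G1 X43.060 Y9.267 F3961
G1 X147.956 Y17.388
G1 X53.771 Y16.013
G1 X111.064 Y59.486
G1 X44.609 Y41.307
G1 X14.816 Y25.485
M5
G0 X93.298 Y30.067
M3 S185
G1 X89.141 Y42.860 F3961
G1 X78.259 Y50.766
G1 X64.809 Y50.766
G1 X53.927 Y42.860
G1 X49.770 Y30.067
G1 X53.927 Y17.274
G1 X64.809 Y9.368
G1 X78.259 Y9.368
G1 X89.141 Y17.274
G1 X93.298 Y30.067
M5
G0 X0.000 Y0.000

viewBox `0 0 173.008 80.018` with mm width/height → 1 unit = 1 mm. Flip: y_m = 80.018 − y_svg.

**Shape 1** — `<path>` line segment, stroke `#008000` → engrave (S185, F3961). Machine vertices: (18.900,19.561) → (96.585,42.988). Open path.

**Shape 2** — `<polygon>` regular polygon, stroke `#008000` → engrave (S185, F3961). Machine vertices: (29.261,22.708) → (36.099,41.414) → (54.805,34.576) → (47.967,15.870) → (29.261,22.708). Closed: final G1 returns to the first vertex.

**Shape 3** — `<path>` rectangle, stroke `#008000` → engrave (S185, F3961). Machine vertices: (90.955,75.088) → (126.214,75.088) → (126.214,67.572) → (90.955,67.572) → (90.955,75.088). Closed: final G1 returns to the first vertex.

**Shape 4** — `<path>` closed polygon, stroke `#008000` → engrave (S185, F3961). Machine vertices: (14.816,25.485) → (43.060,9.267) → (147.956,17.388) → (53.771,16.013) → (111.064,59.486) → (44.609,41.307) → (14.816,25.485). Closed: final G1 returns to the first vertex.

**Shape 5** — `<circle>` circle, stroke `#008000` → engrave (S185, F3961). Machine vertices: (93.298,30.067) → (89.141,42.860) → (78.259,50.766) → (64.809,50.766) → (53.927,42.860) → (49.770,30.067) → (53.927,17.274) → (64.809,9.368) → (78.259,9.368) → (89.141,17.274) → (93.298,30.067). Closed: final G1 returns to the first vertex.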